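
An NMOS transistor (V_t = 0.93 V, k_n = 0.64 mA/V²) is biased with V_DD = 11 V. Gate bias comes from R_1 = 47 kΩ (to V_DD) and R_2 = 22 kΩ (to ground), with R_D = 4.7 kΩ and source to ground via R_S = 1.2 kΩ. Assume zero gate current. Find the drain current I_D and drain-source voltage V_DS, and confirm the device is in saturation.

I_D ≈ 0.82 mA, V_DS ≈ 6.2 V

V_G = V_DD·R_2/(R_1+R_2) = 11×22/69 = 3.51 V.
Assume saturation: I_D = (k_n/2)(V_GS − V_t)² with V_GS = V_G − I_D·R_S = 3.51 − 1.2·I_D.
Substituting gives 0.461·I_D² − 2.98·I_D + 2.13 = 0, with roots I_D = 0.817 or 5.65 mA.
The root I_D = 5.65 mA gives V_GS = -3.27 V ≤ V_t, so take I_D = 0.817 mA.
Then V_GS = 2.53 V and V_DS = V_DD − I_D(R_D+R_S) = 11 − 0.817×5.9 = 6.18 V.
Saturation requires V_DS ≥ V_GS − V_t = 1.6 V; 6.18 ≥ 1.6 ✓.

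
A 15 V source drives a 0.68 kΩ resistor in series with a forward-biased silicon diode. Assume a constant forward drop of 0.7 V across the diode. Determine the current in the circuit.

I ≈ 21 mA

KVL around the loop: 15 = V_D + I·R = 0.7 + I × 0.68 kΩ.
So I = (15 − 0.7) / 0.68 kΩ = 14.3 / 0.68 = 21 mA.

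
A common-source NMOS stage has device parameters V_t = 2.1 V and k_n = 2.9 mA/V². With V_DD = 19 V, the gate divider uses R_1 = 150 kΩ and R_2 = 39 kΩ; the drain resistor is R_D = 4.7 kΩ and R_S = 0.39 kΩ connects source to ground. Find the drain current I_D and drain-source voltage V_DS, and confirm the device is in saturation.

V_G = V_DD·R_2/(R_1+R_2) = 19×39/189 = 3.92 V.
Assume saturation: I_D = (k_n/2)(V_GS − V_t)² with V_GS = V_G − I_D·R_S = 3.92 − 0.39·I_D.
Substituting gives 0.221·I_D² − 3.06·I_D + 4.81 = 0, with roots I_D = 1.81 or 12.1 mA.
The root I_D = 12.1 mA gives V_GS = -0.784 V ≤ V_t, so take I_D = 1.81 mA.
Then V_GS = 3.22 V and V_DS = V_DD − I_D(R_D+R_S) = 19 − 1.81×5.09 = 9.81 V.
Saturation requires V_DS ≥ V_GS − V_t = 1.12 V; 9.81 ≥ 1.12 ✓.

I_D ≈ 1.8 mA, V_DS ≈ 9.8 V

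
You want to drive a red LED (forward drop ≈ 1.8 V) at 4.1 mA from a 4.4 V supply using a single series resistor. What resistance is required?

The resistor drops V_S − V_D = 4.4 − 1.8 = 2.6 V at 4.1 mA.
R = 2.6 V / 4.1 mA = 0.634 kΩ.

R ≈ 0.63 kΩ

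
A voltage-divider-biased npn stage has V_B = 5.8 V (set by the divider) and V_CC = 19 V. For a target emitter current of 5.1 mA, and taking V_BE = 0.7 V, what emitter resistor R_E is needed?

V_E = V_B − V_BE = 5.8 − 0.7 = 5.1 V.
R_E = V_E / I_E = 5.1 / 5.1 = 1 kΩ.

R_E ≈ 1 kΩ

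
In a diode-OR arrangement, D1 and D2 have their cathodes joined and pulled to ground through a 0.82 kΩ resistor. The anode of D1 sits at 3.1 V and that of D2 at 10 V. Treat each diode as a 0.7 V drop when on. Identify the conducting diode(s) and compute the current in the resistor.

Assume both conduct. Then node N would need to be at both 3.1−0.7 = 2.4 V and 10−0.7 = 9.3 V, which is impossible.
Assume only D2 conducts: V_N = 10 − 0.7 = 9.3 V, so I_R = 9.3/0.82 = 11.3 mA.
Check D1: its anode-to-cathode voltage is 3.1 − 9.3 = -6.2 V < 0.7 V, so it is off. The assumption is consistent.

Only D2 conducts; I_R ≈ 11 mA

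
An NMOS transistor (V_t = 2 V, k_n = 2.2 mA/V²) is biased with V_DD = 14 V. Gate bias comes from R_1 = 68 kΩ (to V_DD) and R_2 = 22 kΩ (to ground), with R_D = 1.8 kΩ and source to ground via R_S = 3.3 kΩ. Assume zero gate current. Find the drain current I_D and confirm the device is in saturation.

V_G = V_DD·R_2/(R_1+R_2) = 14×22/90 = 3.42 V.
Assume saturation: I_D = (k_n/2)(V_GS − V_t)² with V_GS = V_G − I_D·R_S = 3.42 − 3.3·I_D.
Substituting gives 12·I_D² − 11.3·I_D + 2.22 = 0, with roots I_D = 0.279 or 0.667 mA.
The root I_D = 0.667 mA gives V_GS = 1.22 V ≤ V_t, so take I_D = 0.279 mA.
Then V_GS = 2.5 V and V_DS = V_DD − I_D(R_D+R_S) = 14 − 0.279×5.1 = 12.6 V.
Saturation requires V_DS ≥ V_GS − V_t = 0.503 V; 12.6 ≥ 0.503 ✓.

I_D ≈ 0.28 mA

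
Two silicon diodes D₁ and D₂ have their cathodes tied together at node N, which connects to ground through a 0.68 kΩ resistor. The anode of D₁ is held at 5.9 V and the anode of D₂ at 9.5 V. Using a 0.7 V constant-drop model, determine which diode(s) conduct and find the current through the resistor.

Only D₂ conducts; I_R ≈ 13 mA

Assume both conduct. Then node N would need to be at both 5.9−0.7 = 5.2 V and 9.5−0.7 = 8.8 V, which is impossible.
Assume only D₂ conducts: V_N = 9.5 − 0.7 = 8.8 V, so I_R = 8.8/0.68 = 12.9 mA.
Check D₁: its anode-to-cathode voltage is 5.9 − 8.8 = -2.9 V < 0.7 V, so it is off. The assumption is consistent.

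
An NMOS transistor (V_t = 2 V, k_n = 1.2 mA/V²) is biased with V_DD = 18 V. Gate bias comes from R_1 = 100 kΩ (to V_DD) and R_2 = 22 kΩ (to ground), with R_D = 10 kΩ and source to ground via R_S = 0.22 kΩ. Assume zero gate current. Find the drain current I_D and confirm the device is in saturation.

V_G = V_DD·R_2/(R_1+R_2) = 18×22/122 = 3.25 V.
Assume saturation: I_D = (k_n/2)(V_GS − V_t)² with V_GS = V_G − I_D·R_S = 3.25 − 0.22·I_D.
Substituting gives 0.029·I_D² − 1.33·I_D + 0.931 = 0, with roots I_D = 0.712 or 45 mA.
The root I_D = 45 mA gives V_GS = -6.67 V ≤ V_t, so take I_D = 0.712 mA.
Then V_GS = 3.09 V and V_DS = V_DD − I_D(R_D+R_S) = 18 − 0.712×10.2 = 10.7 V.
Saturation requires V_DS ≥ V_GS − V_t = 1.09 V; 10.7 ≥ 1.09 ✓.

I_D ≈ 0.71 mA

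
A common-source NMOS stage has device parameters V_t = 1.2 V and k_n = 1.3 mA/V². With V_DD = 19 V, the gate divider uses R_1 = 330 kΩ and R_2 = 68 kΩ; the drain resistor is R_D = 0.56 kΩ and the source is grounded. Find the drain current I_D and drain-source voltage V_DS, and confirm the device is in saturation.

V_G = V_DD·R_2/(R_1+R_2) = 19×68/398 = 3.25 V. With the source grounded, V_GS = V_G = 3.25 V.
Assume saturation: I_D = (k_n/2)(V_GS − V_t)² = (1.3/2)×(3.25 − 1.2)² = 0.65×2.05² = 2.72 mA.
V_DS = V_DD − I_D·R_D = 19 − 2.72×0.56 = 17.5 V.
Saturation requires V_DS ≥ V_GS − V_t = 2.05 V; 17.5 ≥ 2.05 ✓.

I_D ≈ 2.7 mA, V_DS ≈ 17 V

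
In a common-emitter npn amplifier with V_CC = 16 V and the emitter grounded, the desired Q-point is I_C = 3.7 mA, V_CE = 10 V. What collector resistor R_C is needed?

R_C ≈ 1.6 kΩ

Collector loop: V_CC = I_C·R_C + V_CE.
R_C = (V_CC − V_CE)/I_C = (16 − 10)/3.7 = 1.62 kΩ.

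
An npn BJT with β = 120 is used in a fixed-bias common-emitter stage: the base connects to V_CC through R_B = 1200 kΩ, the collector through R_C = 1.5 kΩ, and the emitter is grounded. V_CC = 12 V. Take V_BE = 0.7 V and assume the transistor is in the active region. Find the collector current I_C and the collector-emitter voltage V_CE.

Base loop: V_CC = I_B·R_B + V_BE, so I_B = (12 − 0.7)/1200 kΩ = 0.00942 mA.
In the active region I_C = β·I_B = 120 × 0.00942 = 1.13 mA.
Collector loop: V_CE = V_CC − I_C·R_C = 12 − 1.13×1.5 = 10.3 V.
Since V_CE = 10.3 V > V_CE(sat) ≈ 0.2 V, the transistor is in the active region as assumed.

I_C ≈ 1.1 mA, V_CE ≈ 10 V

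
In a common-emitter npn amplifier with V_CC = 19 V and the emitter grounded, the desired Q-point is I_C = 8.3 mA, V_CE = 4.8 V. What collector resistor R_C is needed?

Collector loop: V_CC = I_C·R_C + V_CE.
R_C = (V_CC − V_CE)/I_C = (19 − 4.8)/8.3 = 1.71 kΩ.

R_C ≈ 1.7 kΩ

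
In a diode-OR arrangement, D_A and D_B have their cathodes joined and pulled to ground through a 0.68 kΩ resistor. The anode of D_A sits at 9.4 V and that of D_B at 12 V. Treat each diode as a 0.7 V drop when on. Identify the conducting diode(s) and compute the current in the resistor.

Assume both conduct. Then node N would need to be at both 9.4−0.7 = 8.7 V and 12−0.7 = 11.3 V, which is impossible.
Assume only D_B conducts: V_N = 12 − 0.7 = 11.3 V, so I_R = 11.3/0.68 = 16.6 mA.
Check D_A: its anode-to-cathode voltage is 9.4 − 11.3 = -1.9 V < 0.7 V, so it is off. The assumption is consistent.

Only D_B conducts; I_R ≈ 17 mA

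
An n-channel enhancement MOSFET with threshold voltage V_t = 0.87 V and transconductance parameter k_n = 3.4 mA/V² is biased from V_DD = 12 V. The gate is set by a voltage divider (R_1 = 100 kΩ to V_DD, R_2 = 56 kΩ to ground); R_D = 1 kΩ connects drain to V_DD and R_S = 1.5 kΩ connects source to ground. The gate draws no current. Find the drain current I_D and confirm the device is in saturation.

I_D ≈ 1.6 mA

V_G = V_DD·R_2/(R_1+R_2) = 12×56/156 = 4.31 V.
Assume saturation: I_D = (k_n/2)(V_GS − V_t)² with V_GS = V_G − I_D·R_S = 4.31 − 1.5·I_D.
Substituting gives 3.82·I_D² − 18.5·I_D + 20.1 = 0, with roots I_D = 1.64 or 3.21 mA.
The root I_D = 3.21 mA gives V_GS = -0.504 V ≤ V_t, so take I_D = 1.64 mA.
Then V_GS = 1.85 V and V_DS = V_DD − I_D(R_D+R_S) = 12 − 1.64×2.5 = 7.91 V.
Saturation requires V_DS ≥ V_GS − V_t = 0.981 V; 7.91 ≥ 0.981 ✓.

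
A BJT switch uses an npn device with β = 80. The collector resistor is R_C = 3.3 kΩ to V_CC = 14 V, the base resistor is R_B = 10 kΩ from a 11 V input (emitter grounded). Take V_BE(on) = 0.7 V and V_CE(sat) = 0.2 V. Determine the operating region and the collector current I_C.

Assume active: I_B = (11 − 0.7)/10 = 1.03 mA, giving I_C = β·I_B = 82.4 mA.
But then V_CE = 14 − 82.4×3.3 = -258 V < V_CE(sat) = 0.2 V — impossible in the active region.
So the transistor is saturated. With V_CE = 0.2 V, I_C = (V_CC − 0.2)/R_C = 13.8/3.3 = 4.18 mA.
Check: β·I_B = 82.4 mA > I_C = 4.18 mA, confirming saturation.

saturation; I_C ≈ 4.2 mA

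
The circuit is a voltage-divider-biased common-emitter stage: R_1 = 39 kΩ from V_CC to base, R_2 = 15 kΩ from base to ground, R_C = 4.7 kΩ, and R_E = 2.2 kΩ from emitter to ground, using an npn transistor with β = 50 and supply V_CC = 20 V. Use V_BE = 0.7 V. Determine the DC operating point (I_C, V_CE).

Thevenize the base divider: V_Th = V_CC·R_2/(R_1+R_2) = 20×15/54 = 5.56 V, R_Th = R_1‖R_2 = 10.8 kΩ.
Base-emitter loop: V_Th = I_B·R_Th + V_BE + (β+1)I_B·R_E, so I_B = (5.56 − 0.7) / (10.8 + 51×2.2) = 0.0395 mA.
I_C = β·I_B = 50×0.0395 = 1.97 mA, and I_E = (β+1)I_B = 2.01 mA.
V_CE = V_CC − I_C·R_C − I_E·R_E = 20 − 1.97×4.7 − 2.01×2.2 = 6.3 V.
V_CE = 6.3 V > 0.2 V confirms active-region operation.

I_C ≈ 2 mA, V_CE ≈ 6.3 V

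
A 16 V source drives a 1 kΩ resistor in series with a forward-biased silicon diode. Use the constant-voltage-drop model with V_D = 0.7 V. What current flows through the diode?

KVL around the loop: 16 = V_D + I·R = 0.7 + I × 1 kΩ.
So I = (16 − 0.7) / 1 kΩ = 15.3 / 1 = 15.3 mA.

I ≈ 15 mA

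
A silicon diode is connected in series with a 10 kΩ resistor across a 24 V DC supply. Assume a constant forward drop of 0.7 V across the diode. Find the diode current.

I ≈ 2.3 mA

KVL around the loop: 24 = V_D + I·R = 0.7 + I × 10 kΩ.
So I = (24 − 0.7) / 10 kΩ = 23.3 / 10 = 2.33 mA.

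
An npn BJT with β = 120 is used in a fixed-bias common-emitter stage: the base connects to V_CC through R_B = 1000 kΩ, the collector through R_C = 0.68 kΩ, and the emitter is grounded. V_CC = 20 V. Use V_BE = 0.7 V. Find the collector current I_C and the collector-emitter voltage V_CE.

I_C ≈ 2.3 mA, V_CE ≈ 18 V

Base loop: V_CC = I_B·R_B + V_BE, so I_B = (20 − 0.7)/1000 kΩ = 0.0193 mA.
In the active region I_C = β·I_B = 120 × 0.0193 = 2.32 mA.
Collector loop: V_CE = V_CC − I_C·R_C = 20 − 2.32×0.68 = 18.4 V.
Since V_CE = 18.4 V > V_CE(sat) ≈ 0.2 V, the transistor is in the active region as assumed.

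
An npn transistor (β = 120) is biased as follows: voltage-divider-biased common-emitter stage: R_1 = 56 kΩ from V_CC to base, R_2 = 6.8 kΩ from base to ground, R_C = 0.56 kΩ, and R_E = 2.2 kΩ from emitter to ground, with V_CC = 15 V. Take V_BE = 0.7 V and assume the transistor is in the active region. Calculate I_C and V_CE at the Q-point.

I_C ≈ 0.41 mA, V_CE ≈ 14 V

Thevenize the base divider: V_Th = V_CC·R_2/(R_1+R_2) = 15×6.8/62.8 = 1.62 V, R_Th = R_1‖R_2 = 6.06 kΩ.
Base-emitter loop: V_Th = I_B·R_Th + V_BE + (β+1)I_B·R_E, so I_B = (1.62 − 0.7) / (6.06 + 121×2.2) = 0.00339 mA.
I_C = β·I_B = 120×0.00339 = 0.407 mA, and I_E = (β+1)I_B = 0.411 mA.
V_CE = V_CC − I_C·R_C − I_E·R_E = 15 − 0.407×0.56 − 0.411×2.2 = 13.9 V.
V_CE = 13.9 V > 0.2 V confirms active-region operation.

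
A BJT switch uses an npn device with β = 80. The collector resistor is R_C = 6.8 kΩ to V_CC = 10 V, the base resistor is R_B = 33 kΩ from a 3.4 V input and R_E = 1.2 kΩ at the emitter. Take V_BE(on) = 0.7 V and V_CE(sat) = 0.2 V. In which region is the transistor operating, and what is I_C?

saturation; I_C ≈ 1.2 mA

Assume active: I_B = (3.4 − 0.7)/(33 + 81×1.2) = 0.0207 mA, I_C = β·I_B = 1.66 mA.
Then V_CE = 10 − 1.66×6.8 − 1.68×1.2 = -3.3 V < 0.2 V — the active assumption fails.
Re-solve with V_CE = 0.2 V. KCL at the emitter: V_E/R_E = (V_BB−0.7−V_E)/R_B + (V_CC−0.2−V_E)/R_C, giving V_E = 1.51 V.
I_C = (V_CC − 0.2 − V_E)/R_C = (9.8 − 1.51)/6.8 = 1.22 mA.
Check: I_B = (2.7 − 1.51)/33 = 0.0362 mA, and β·I_B = 2.89 mA > I_C, confirming saturation.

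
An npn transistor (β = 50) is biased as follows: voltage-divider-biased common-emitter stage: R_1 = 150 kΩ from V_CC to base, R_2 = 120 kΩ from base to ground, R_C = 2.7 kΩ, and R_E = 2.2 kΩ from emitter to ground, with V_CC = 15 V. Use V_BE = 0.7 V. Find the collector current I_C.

Thevenize the base divider: V_Th = V_CC·R_2/(R_1+R_2) = 15×120/270 = 6.67 V, R_Th = R_1‖R_2 = 66.7 kΩ.
Base-emitter loop: V_Th = I_B·R_Th + V_BE + (β+1)I_B·R_E, so I_B = (6.67 − 0.7) / (66.7 + 51×2.2) = 0.0334 mA.
I_C = β·I_B = 50×0.0334 = 1.67 mA, and I_E = (β+1)I_B = 1.7 mA.
V_CE = V_CC − I_C·R_C − I_E·R_E = 15 − 1.67×2.7 − 1.7×2.2 = 6.75 V.
V_CE = 6.75 V > 0.2 V confirms active-region operation.

I_C ≈ 1.7 mA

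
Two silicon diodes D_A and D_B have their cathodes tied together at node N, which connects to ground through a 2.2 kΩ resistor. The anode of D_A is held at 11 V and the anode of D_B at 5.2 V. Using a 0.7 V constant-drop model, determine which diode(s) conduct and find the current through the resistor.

Only D_A conducts; I_R ≈ 4.7 mA

Assume both conduct. Then node N would need to be at both 11−0.7 = 10.3 V and 5.2−0.7 = 4.5 V, which is impossible.
Assume only D_A conducts: V_N = 11 − 0.7 = 10.3 V, so I_R = 10.3/2.2 = 4.68 mA.
Check D_B: its anode-to-cathode voltage is 5.2 − 10.3 = -5.1 V < 0.7 V, so it is off. The assumption is consistent.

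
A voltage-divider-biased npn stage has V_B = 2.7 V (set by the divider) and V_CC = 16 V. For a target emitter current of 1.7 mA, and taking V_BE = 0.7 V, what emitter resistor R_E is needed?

R_E ≈ 1.2 kΩ

V_E = V_B − V_BE = 2.7 − 0.7 = 2 V.
R_E = V_E / I_E = 2 / 1.7 = 1.18 kΩ.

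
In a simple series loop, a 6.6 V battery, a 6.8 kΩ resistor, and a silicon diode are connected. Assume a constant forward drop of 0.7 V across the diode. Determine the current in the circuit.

I ≈ 0.87 mA

KVL around the loop: 6.6 = V_D + I·R = 0.7 + I × 6.8 kΩ.
So I = (6.6 − 0.7) / 6.8 kΩ = 5.9 / 6.8 = 0.868 mA.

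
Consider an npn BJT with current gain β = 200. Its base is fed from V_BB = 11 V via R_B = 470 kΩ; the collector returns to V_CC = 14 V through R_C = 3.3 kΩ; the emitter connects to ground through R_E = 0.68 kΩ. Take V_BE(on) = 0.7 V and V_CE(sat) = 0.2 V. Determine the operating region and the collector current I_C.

active; I_C ≈ 3.4 mA

Assume active. Base-emitter loop: I_B = (V_BB − V_BE)/(R_B + (β+1)R_E) = (11 − 0.7)/(470 + 201×0.68) = 0.017 mA.
I_C = β·I_B = 200×0.017 = 3.4 mA.
V_CE = V_CC − I_C·R_C − I_E·R_E = 14 − 3.4×3.3 − 3.41×0.68 = 0.474 V > V_CE(sat), so the active-region assumption holds.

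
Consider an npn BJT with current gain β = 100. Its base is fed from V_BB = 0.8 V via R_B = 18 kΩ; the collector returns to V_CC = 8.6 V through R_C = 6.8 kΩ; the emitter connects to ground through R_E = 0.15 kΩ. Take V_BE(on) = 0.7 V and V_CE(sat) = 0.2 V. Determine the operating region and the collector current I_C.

Assume active. Base-emitter loop: I_B = (V_BB − V_BE)/(R_B + (β+1)R_E) = (0.8 − 0.7)/(18 + 101×0.15) = 0.00302 mA.
I_C = β·I_B = 100×0.00302 = 0.302 mA.
V_CE = V_CC − I_C·R_C − I_E·R_E = 8.6 − 0.302×6.8 − 0.305×0.15 = 6.5 V > V_CE(sat), so the active-region assumption holds.

active; I_C ≈ 0.3 mA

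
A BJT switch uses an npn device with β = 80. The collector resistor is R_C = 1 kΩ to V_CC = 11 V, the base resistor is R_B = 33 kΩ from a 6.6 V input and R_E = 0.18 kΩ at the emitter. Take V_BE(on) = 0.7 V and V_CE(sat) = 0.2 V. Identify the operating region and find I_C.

saturation; I_C ≈ 9.1 mA

Assume active: I_B = (6.6 − 0.7)/(33 + 81×0.18) = 0.124 mA, I_C = β·I_B = 9.92 mA.
Then V_CE = 11 − 9.92×1 − 10×0.18 = -0.728 V < 0.2 V — the active assumption fails.
Re-solve with V_CE = 0.2 V. KCL at the emitter: V_E/R_E = (V_BB−0.7−V_E)/R_B + (V_CC−0.2−V_E)/R_C, giving V_E = 1.67 V.
I_C = (V_CC − 0.2 − V_E)/R_C = (10.8 − 1.67)/1 = 9.13 mA.
Check: I_B = (5.9 − 1.67)/33 = 0.128 mA, and β·I_B = 10.3 mA > I_C, confirming saturation.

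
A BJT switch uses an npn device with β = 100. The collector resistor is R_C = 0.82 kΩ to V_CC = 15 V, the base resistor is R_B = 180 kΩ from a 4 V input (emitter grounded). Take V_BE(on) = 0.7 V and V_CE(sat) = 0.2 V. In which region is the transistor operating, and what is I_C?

active; I_C ≈ 1.8 mA

Assume active. Base-emitter loop: I_B = (V_BB − V_BE)/R_B = (4 − 0.7)/180 = 0.0183 mA.
I_C = β·I_B = 100×0.0183 = 1.83 mA.
V_CE = V_CC − I_C·R_C = 15 − 1.83×0.82 = 13.5 V > V_CE(sat), so the active-region assumption holds.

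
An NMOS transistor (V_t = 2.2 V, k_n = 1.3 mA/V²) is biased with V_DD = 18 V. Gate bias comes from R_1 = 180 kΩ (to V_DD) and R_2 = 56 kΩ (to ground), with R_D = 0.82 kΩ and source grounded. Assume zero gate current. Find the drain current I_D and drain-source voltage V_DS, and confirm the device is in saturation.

V_G = V_DD·R_2/(R_1+R_2) = 18×56/236 = 4.27 V. With the source grounded, V_GS = V_G = 4.27 V.
Assume saturation: I_D = (k_n/2)(V_GS − V_t)² = (1.3/2)×(4.27 − 2.2)² = 0.65×2.07² = 2.79 mA.
V_DS = V_DD − I_D·R_D = 18 − 2.79×0.82 = 15.7 V.
Saturation requires V_DS ≥ V_GS − V_t = 2.07 V; 15.7 ≥ 2.07 ✓.

I_D ≈ 2.8 mA, V_DS ≈ 16 V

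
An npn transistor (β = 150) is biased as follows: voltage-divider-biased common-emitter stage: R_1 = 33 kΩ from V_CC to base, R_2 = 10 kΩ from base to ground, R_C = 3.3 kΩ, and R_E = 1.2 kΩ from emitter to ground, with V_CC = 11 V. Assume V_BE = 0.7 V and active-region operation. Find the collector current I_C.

Thevenize the base divider: V_Th = V_CC·R_2/(R_1+R_2) = 11×10/43 = 2.56 V, R_Th = R_1‖R_2 = 7.67 kΩ.
Base-emitter loop: V_Th = I_B·R_Th + V_BE + (β+1)I_B·R_E, so I_B = (2.56 − 0.7) / (7.67 + 151×1.2) = 0.00984 mA.
I_C = β·I_B = 150×0.00984 = 1.48 mA, and I_E = (β+1)I_B = 1.49 mA.
V_CE = V_CC − I_C·R_C − I_E·R_E = 11 − 1.48×3.3 − 1.49×1.2 = 4.35 V.
V_CE = 4.35 V > 0.2 V confirms active-region operation.

I_C ≈ 1.5 mA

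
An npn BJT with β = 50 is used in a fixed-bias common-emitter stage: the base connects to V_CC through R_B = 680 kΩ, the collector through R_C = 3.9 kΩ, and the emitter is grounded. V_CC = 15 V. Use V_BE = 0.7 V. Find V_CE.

V_CE ≈ 11 V

Base loop: V_CC = I_B·R_B + V_BE, so I_B = (15 − 0.7)/680 kΩ = 0.021 mA.
In the active region I_C = β·I_B = 50 × 0.021 = 1.05 mA.
Collector loop: V_CE = V_CC − I_C·R_C = 15 − 1.05×3.9 = 10.9 V.
Since V_CE = 10.9 V > V_CE(sat) ≈ 0.2 V, the transistor is in the active region as assumed.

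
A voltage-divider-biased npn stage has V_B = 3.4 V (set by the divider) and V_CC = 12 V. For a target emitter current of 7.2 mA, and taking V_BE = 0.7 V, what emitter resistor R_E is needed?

V_E = V_B − V_BE = 3.4 − 0.7 = 2.7 V.
R_E = V_E / I_E = 2.7 / 7.2 = 0.375 kΩ.

R_E ≈ 0.38 kΩ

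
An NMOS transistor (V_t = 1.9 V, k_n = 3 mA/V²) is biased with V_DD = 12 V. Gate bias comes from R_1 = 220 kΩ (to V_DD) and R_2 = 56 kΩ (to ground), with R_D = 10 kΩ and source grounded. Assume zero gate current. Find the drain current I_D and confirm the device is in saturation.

I_D ≈ 0.43 mA

V_G = V_DD·R_2/(R_1+R_2) = 12×56/276 = 2.43 V. With the source grounded, V_GS = V_G = 2.43 V.
Assume saturation: I_D = (k_n/2)(V_GS − V_t)² = (3/2)×(2.43 − 1.9)² = 1.5×0.535² = 0.429 mA.
V_DS = V_DD − I_D·R_D = 12 − 0.429×10 = 7.71 V.
Saturation requires V_DS ≥ V_GS − V_t = 0.535 V; 7.71 ≥ 0.535 ✓.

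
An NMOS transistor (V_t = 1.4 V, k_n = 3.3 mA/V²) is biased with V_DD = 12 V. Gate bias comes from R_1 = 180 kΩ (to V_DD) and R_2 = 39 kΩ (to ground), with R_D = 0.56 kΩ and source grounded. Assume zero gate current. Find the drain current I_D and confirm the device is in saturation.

V_G = V_DD·R_2/(R_1+R_2) = 12×39/219 = 2.14 V. With the source grounded, V_GS = V_G = 2.14 V.
Assume saturation: I_D = (k_n/2)(V_GS − V_t)² = (3.3/2)×(2.14 − 1.4)² = 1.65×0.737² = 0.896 mA.
V_DS = V_DD − I_D·R_D = 12 − 0.896×0.56 = 11.5 V.
Saturation requires V_DS ≥ V_GS − V_t = 0.737 V; 11.5 ≥ 0.737 ✓.

I_D ≈ 0.9 mA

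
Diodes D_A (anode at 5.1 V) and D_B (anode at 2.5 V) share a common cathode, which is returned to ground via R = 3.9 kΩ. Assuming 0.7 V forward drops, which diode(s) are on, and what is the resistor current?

Assume both conduct. Then node N would need to be at both 5.1−0.7 = 4.4 V and 2.5−0.7 = 1.8 V, which is impossible.
Assume only D_A conducts: V_N = 5.1 − 0.7 = 4.4 V, so I_R = 4.4/3.9 = 1.13 mA.
Check D_B: its anode-to-cathode voltage is 2.5 − 4.4 = -1.9 V < 0.7 V, so it is off. The assumption is consistent.

Only D_A conducts; I_R ≈ 1.1 mA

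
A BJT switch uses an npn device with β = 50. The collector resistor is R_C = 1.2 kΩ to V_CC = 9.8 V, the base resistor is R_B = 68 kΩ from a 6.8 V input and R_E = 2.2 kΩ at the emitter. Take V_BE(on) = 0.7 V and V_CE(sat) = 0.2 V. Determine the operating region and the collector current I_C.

active; I_C ≈ 1.7 mA

Assume active. Base-emitter loop: I_B = (V_BB − V_BE)/(R_B + (β+1)R_E) = (6.8 − 0.7)/(68 + 51×2.2) = 0.0339 mA.
I_C = β·I_B = 50×0.0339 = 1.69 mA.
V_CE = V_CC − I_C·R_C − I_E·R_E = 9.8 − 1.69×1.2 − 1.73×2.2 = 3.97 V > V_CE(sat), so the active-region assumption holds.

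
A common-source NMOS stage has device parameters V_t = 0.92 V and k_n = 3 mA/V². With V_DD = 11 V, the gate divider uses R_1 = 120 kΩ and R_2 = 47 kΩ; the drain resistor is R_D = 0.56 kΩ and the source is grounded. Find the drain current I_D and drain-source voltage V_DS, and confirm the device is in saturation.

V_G = V_DD·R_2/(R_1+R_2) = 11×47/167 = 3.1 V. With the source grounded, V_GS = V_G = 3.1 V.
Assume saturation: I_D = (k_n/2)(V_GS − V_t)² = (3/2)×(3.1 − 0.92)² = 1.5×2.18² = 7.1 mA.
V_DS = V_DD − I_D·R_D = 11 − 7.1×0.56 = 7.02 V.
Saturation requires V_DS ≥ V_GS − V_t = 2.18 V; 7.02 ≥ 2.18 ✓.

I_D ≈ 7.1 mA, V_DS ≈ 7 V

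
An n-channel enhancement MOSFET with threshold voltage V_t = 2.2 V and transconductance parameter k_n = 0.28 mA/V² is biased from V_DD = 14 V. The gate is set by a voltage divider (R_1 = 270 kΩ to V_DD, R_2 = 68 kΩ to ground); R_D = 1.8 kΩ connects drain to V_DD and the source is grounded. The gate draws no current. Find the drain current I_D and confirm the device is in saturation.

V_G = V_DD·R_2/(R_1+R_2) = 14×68/338 = 2.82 V. With the source grounded, V_GS = V_G = 2.82 V.
Assume saturation: I_D = (k_n/2)(V_GS − V_t)² = (0.28/2)×(2.82 − 2.2)² = 0.14×0.617² = 0.0532 mA.
V_DS = V_DD − I_D·R_D = 14 − 0.0532×1.8 = 13.9 V.
Saturation requires V_DS ≥ V_GS − V_t = 0.617 V; 13.9 ≥ 0.617 ✓.

I_D ≈ 0.053 mA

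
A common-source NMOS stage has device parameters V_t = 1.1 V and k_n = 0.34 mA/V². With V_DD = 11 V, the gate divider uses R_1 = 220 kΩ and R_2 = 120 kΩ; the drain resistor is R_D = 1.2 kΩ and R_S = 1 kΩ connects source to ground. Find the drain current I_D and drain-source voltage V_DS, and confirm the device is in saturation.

I_D ≈ 0.72 mA, V_DS ≈ 9.4 V

V_G = V_DD·R_2/(R_1+R_2) = 11×120/340 = 3.88 V.
Assume saturation: I_D = (k_n/2)(V_GS − V_t)² with V_GS = V_G − I_D·R_S = 3.88 − 1·I_D.
Substituting gives 0.17·I_D² − 1.95·I_D + 1.32 = 0, with roots I_D = 0.722 or 10.7 mA.
The root I_D = 10.7 mA gives V_GS = -6.84 V ≤ V_t, so take I_D = 0.722 mA.
Then V_GS = 3.16 V and V_DS = V_DD − I_D(R_D+R_S) = 11 − 0.722×2.2 = 9.41 V.
Saturation requires V_DS ≥ V_GS − V_t = 2.06 V; 9.41 ≥ 2.06 ✓.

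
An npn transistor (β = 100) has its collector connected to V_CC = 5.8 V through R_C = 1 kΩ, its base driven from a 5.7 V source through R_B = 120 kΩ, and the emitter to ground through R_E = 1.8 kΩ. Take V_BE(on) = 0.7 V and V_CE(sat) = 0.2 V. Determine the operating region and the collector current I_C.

Assume active. Base-emitter loop: I_B = (V_BB − V_BE)/(R_B + (β+1)R_E) = (5.7 − 0.7)/(120 + 101×1.8) = 0.0166 mA.
I_C = β·I_B = 100×0.0166 = 1.66 mA.
V_CE = V_CC − I_C·R_C − I_E·R_E = 5.8 − 1.66×1 − 1.67×1.8 = 1.13 V > V_CE(sat), so the active-region assumption holds.

active; I_C ≈ 1.7 mA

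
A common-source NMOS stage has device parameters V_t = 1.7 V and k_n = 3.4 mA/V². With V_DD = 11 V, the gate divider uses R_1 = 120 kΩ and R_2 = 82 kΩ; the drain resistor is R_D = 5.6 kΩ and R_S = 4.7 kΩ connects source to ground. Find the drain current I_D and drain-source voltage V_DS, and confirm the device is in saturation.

I_D ≈ 0.48 mA, V_DS ≈ 6.1 V

V_G = V_DD·R_2/(R_1+R_2) = 11×82/202 = 4.47 V.
Assume saturation: I_D = (k_n/2)(V_GS − V_t)² with V_GS = V_G − I_D·R_S = 4.47 − 4.7·I_D.
Substituting gives 37.6·I_D² − 45.2·I_D + 13 = 0, with roots I_D = 0.476 or 0.728 mA.
The root I_D = 0.728 mA gives V_GS = 1.05 V ≤ V_t, so take I_D = 0.476 mA.
Then V_GS = 2.23 V and V_DS = V_DD − I_D(R_D+R_S) = 11 − 0.476×10.3 = 6.1 V.
Saturation requires V_DS ≥ V_GS − V_t = 0.529 V; 6.1 ≥ 0.529 ✓.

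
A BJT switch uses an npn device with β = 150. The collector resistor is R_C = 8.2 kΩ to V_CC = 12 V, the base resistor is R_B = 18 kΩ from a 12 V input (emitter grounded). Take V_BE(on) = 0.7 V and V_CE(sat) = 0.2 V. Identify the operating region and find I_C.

saturation; I_C ≈ 1.4 mA

Assume active: I_B = (12 − 0.7)/18 = 0.628 mA, giving I_C = β·I_B = 94.2 mA.
But then V_CE = 12 − 94.2×8.2 = -760 V < V_CE(sat) = 0.2 V — impossible in the active region.
So the transistor is saturated. With V_CE = 0.2 V, I_C = (V_CC − 0.2)/R_C = 11.8/8.2 = 1.44 mA.
Check: β·I_B = 94.2 mA > I_C = 1.44 mA, confirming saturation.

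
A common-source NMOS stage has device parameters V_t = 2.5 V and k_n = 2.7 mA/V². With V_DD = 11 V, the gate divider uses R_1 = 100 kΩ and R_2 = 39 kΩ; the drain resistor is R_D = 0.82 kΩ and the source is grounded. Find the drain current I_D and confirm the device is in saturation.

I_D ≈ 0.46 mA

V_G = V_DD·R_2/(R_1+R_2) = 11×39/139 = 3.09 V. With the source grounded, V_GS = V_G = 3.09 V.
Assume saturation: I_D = (k_n/2)(V_GS − V_t)² = (2.7/2)×(3.09 − 2.5)² = 1.35×0.586² = 0.464 mA.
V_DS = V_DD − I_D·R_D = 11 − 0.464×0.82 = 10.6 V.
Saturation requires V_DS ≥ V_GS − V_t = 0.586 V; 10.6 ≥ 0.586 ✓.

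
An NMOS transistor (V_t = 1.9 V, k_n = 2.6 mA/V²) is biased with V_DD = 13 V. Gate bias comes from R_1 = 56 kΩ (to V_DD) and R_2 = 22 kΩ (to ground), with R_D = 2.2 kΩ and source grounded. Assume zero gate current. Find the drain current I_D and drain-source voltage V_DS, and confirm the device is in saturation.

I_D ≈ 4.1 mA, V_DS ≈ 4.1 V

V_G = V_DD·R_2/(R_1+R_2) = 13×22/78 = 3.67 V. With the source grounded, V_GS = V_G = 3.67 V.
Assume saturation: I_D = (k_n/2)(V_GS − V_t)² = (2.6/2)×(3.67 − 1.9)² = 1.3×1.77² = 4.06 mA.
V_DS = V_DD − I_D·R_D = 13 − 4.06×2.2 = 4.07 V.
Saturation requires V_DS ≥ V_GS − V_t = 1.77 V; 4.07 ≥ 1.77 ✓.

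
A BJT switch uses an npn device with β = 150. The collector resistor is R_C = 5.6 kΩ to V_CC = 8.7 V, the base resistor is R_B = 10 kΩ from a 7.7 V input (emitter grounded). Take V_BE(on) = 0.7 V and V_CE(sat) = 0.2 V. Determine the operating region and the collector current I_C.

saturation; I_C ≈ 1.5 mA

Assume active: I_B = (7.7 − 0.7)/10 = 0.7 mA, giving I_C = β·I_B = 105 mA.
But then V_CE = 8.7 − 105×5.6 = -579 V < V_CE(sat) = 0.2 V — impossible in the active region.
So the transistor is saturated. With V_CE = 0.2 V, I_C = (V_CC − 0.2)/R_C = 8.5/5.6 = 1.52 mA.
Check: β·I_B = 105 mA > I_C = 1.52 mA, confirming saturation.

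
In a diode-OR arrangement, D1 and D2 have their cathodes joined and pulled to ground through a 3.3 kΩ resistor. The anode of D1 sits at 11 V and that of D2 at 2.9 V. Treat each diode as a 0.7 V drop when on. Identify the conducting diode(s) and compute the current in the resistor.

Assume both conduct. Then node N would need to be at both 11−0.7 = 10.3 V and 2.9−0.7 = 2.2 V, which is impossible.
Assume only D1 conducts: V_N = 11 − 0.7 = 10.3 V, so I_R = 10.3/3.3 = 3.12 mA.
Check D2: its anode-to-cathode voltage is 2.9 − 10.3 = -7.4 V < 0.7 V, so it is off. The assumption is consistent.

Only D1 conducts; I_R ≈ 3.1 mA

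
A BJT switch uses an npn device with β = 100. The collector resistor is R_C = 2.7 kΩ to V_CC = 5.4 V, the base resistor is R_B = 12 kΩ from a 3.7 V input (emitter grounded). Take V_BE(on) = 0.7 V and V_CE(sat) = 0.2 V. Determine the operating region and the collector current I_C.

Assume active: I_B = (3.7 − 0.7)/12 = 0.25 mA, giving I_C = β·I_B = 25 mA.
But then V_CE = 5.4 − 25×2.7 = -62.1 V < V_CE(sat) = 0.2 V — impossible in the active region.
So the transistor is saturated. With V_CE = 0.2 V, I_C = (V_CC − 0.2)/R_C = 5.2/2.7 = 1.93 mA.
Check: β·I_B = 25 mA > I_C = 1.93 mA, confirming saturation.

saturation; I_C ≈ 1.9 mA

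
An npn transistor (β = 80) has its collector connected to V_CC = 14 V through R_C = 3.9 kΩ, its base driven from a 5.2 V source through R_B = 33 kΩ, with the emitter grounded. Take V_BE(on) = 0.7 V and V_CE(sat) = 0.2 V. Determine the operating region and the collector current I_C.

Assume active: I_B = (5.2 − 0.7)/33 = 0.136 mA, giving I_C = β·I_B = 10.9 mA.
But then V_CE = 14 − 10.9×3.9 = -28.5 V < V_CE(sat) = 0.2 V — impossible in the active region.
So the transistor is saturated. With V_CE = 0.2 V, I_C = (V_CC − 0.2)/R_C = 13.8/3.9 = 3.54 mA.
Check: β·I_B = 10.9 mA > I_C = 3.54 mA, confirming saturation.

saturation; I_C ≈ 3.5 mA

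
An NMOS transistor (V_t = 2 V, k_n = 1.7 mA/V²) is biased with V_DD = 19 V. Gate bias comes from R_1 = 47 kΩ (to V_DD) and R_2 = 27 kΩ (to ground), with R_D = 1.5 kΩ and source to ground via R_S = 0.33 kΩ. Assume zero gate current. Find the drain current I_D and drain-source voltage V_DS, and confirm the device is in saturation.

I_D ≈ 6.5 mA, V_DS ≈ 7 V

V_G = V_DD·R_2/(R_1+R_2) = 19×27/74 = 6.93 V.
Assume saturation: I_D = (k_n/2)(V_GS − V_t)² with V_GS = V_G − I_D·R_S = 6.93 − 0.33·I_D.
Substituting gives 0.0926·I_D² − 3.77·I_D + 20.7 = 0, with roots I_D = 6.54 or 34.2 mA.
The root I_D = 34.2 mA gives V_GS = -4.34 V ≤ V_t, so take I_D = 6.54 mA.
Then V_GS = 4.77 V and V_DS = V_DD − I_D(R_D+R_S) = 19 − 6.54×1.83 = 7.03 V.
Saturation requires V_DS ≥ V_GS − V_t = 2.77 V; 7.03 ≥ 2.77 ✓.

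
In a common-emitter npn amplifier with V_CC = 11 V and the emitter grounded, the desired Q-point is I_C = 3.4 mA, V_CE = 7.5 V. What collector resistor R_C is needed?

Collector loop: V_CC = I_C·R_C + V_CE.
R_C = (V_CC − V_CE)/I_C = (11 − 7.5)/3.4 = 1.03 kΩ.

R_C ≈ 1 kΩ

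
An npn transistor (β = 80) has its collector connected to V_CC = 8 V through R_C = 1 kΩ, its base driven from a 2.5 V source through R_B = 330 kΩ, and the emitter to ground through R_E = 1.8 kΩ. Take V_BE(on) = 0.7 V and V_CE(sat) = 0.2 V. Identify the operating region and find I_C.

Assume active. Base-emitter loop: I_B = (V_BB − V_BE)/(R_B + (β+1)R_E) = (2.5 − 0.7)/(330 + 81×1.8) = 0.00378 mA.
I_C = β·I_B = 80×0.00378 = 0.303 mA.
V_CE = V_CC − I_C·R_C − I_E·R_E = 8 − 0.303×1 − 0.306×1.8 = 7.15 V > V_CE(sat), so the active-region assumption holds.

active; I_C ≈ 0.3 mA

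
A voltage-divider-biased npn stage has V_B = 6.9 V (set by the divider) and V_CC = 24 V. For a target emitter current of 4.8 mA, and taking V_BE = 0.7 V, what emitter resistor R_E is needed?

V_E = V_B − V_BE = 6.9 − 0.7 = 6.2 V.
R_E = V_E / I_E = 6.2 / 4.8 = 1.29 kΩ.

R_E ≈ 1.3 kΩ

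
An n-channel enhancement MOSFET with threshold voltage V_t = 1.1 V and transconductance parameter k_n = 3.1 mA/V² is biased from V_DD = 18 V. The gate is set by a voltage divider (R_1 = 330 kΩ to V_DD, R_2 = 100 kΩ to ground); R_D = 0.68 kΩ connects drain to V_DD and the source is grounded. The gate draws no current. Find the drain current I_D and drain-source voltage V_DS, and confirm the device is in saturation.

V_G = V_DD·R_2/(R_1+R_2) = 18×100/430 = 4.19 V. With the source grounded, V_GS = V_G = 4.19 V.
Assume saturation: I_D = (k_n/2)(V_GS − V_t)² = (3.1/2)×(4.19 − 1.1)² = 1.55×3.09² = 14.8 mA.
V_DS = V_DD − I_D·R_D = 18 − 14.8×0.68 = 7.96 V.
Saturation requires V_DS ≥ V_GS − V_t = 3.09 V; 7.96 ≥ 3.09 ✓.

I_D ≈ 15 mA, V_DS ≈ 8 V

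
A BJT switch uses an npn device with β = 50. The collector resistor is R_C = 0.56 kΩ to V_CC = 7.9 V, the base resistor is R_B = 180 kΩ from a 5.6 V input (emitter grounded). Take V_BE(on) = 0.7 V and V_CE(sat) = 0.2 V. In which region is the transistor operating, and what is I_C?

Assume active. Base-emitter loop: I_B = (V_BB − V_BE)/R_B = (5.6 − 0.7)/180 = 0.0272 mA.
I_C = β·I_B = 50×0.0272 = 1.36 mA.
V_CE = V_CC − I_C·R_C = 7.9 − 1.36×0.56 = 7.14 V > V_CE(sat), so the active-region assumption holds.

active; I_C ≈ 1.4 mA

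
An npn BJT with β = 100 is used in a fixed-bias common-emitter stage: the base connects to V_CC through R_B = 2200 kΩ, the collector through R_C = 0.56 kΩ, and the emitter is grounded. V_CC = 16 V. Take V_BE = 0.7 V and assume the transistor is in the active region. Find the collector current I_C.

Base loop: V_CC = I_B·R_B + V_BE, so I_B = (16 − 0.7)/2200 kΩ = 0.00695 mA.
In the active region I_C = β·I_B = 100 × 0.00695 = 0.695 mA.
Collector loop: V_CE = V_CC − I_C·R_C = 16 − 0.695×0.56 = 15.6 V.
Since V_CE = 15.6 V > V_CE(sat) ≈ 0.2 V, the transistor is in the active region as assumed.

I_C ≈ 0.7 mA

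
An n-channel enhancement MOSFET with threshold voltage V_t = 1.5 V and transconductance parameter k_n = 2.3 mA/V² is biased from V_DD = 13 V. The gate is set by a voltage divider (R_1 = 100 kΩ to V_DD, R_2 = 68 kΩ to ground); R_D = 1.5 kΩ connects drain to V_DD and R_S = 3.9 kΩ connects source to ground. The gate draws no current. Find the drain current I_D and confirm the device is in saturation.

I_D ≈ 0.76 mA

V_G = V_DD·R_2/(R_1+R_2) = 13×68/168 = 5.26 V.
Assume saturation: I_D = (k_n/2)(V_GS − V_t)² with V_GS = V_G − I_D·R_S = 5.26 − 3.9·I_D.
Substituting gives 17.5·I_D² − 34.7·I_D + 16.3 = 0, with roots I_D = 0.757 or 1.23 mA.
The root I_D = 1.23 mA gives V_GS = 0.466 V ≤ V_t, so take I_D = 0.757 mA.
Then V_GS = 2.31 V and V_DS = V_DD − I_D(R_D+R_S) = 13 − 0.757×5.4 = 8.91 V.
Saturation requires V_DS ≥ V_GS − V_t = 0.811 V; 8.91 ≥ 0.811 ✓.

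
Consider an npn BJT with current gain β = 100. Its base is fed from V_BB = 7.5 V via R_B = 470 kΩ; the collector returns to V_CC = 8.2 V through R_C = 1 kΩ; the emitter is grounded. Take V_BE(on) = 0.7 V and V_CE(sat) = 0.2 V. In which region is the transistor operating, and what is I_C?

Assume active. Base-emitter loop: I_B = (V_BB − V_BE)/R_B = (7.5 − 0.7)/470 = 0.0145 mA.
I_C = β·I_B = 100×0.0145 = 1.45 mA.
V_CE = V_CC − I_C·R_C = 8.2 − 1.45×1 = 6.75 V > V_CE(sat), so the active-region assumption holds.

active; I_C ≈ 1.4 mA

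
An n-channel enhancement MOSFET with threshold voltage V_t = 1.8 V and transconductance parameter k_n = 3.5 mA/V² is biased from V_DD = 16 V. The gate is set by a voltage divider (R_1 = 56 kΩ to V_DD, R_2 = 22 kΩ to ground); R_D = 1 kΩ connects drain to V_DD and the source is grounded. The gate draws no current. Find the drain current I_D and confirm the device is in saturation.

V_G = V_DD·R_2/(R_1+R_2) = 16×22/78 = 4.51 V. With the source grounded, V_GS = V_G = 4.51 V.
Assume saturation: I_D = (k_n/2)(V_GS − V_t)² = (3.5/2)×(4.51 − 1.8)² = 1.75×2.71² = 12.9 mA.
V_DS = V_DD − I_D·R_D = 16 − 12.9×1 = 3.12 V.
Saturation requires V_DS ≥ V_GS − V_t = 2.71 V; 3.12 ≥ 2.71 ✓.

I_D ≈ 13 mA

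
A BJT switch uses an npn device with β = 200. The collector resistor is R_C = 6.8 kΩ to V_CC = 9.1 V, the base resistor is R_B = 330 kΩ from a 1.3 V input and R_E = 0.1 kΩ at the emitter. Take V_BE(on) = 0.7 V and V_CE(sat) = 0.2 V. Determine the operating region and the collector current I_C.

Assume active. Base-emitter loop: I_B = (V_BB − V_BE)/(R_B + (β+1)R_E) = (1.3 − 0.7)/(330 + 201×0.1) = 0.00171 mA.
I_C = β·I_B = 200×0.00171 = 0.343 mA.
V_CE = V_CC − I_C·R_C − I_E·R_E = 9.1 − 0.343×6.8 − 0.344×0.1 = 6.73 V > V_CE(sat), so the active-region assumption holds.

active; I_C ≈ 0.34 mA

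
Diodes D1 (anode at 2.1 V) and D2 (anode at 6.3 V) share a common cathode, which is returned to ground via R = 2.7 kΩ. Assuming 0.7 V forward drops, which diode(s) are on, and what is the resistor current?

Assume both conduct. Then node N would need to be at both 2.1−0.7 = 1.4 V and 6.3−0.7 = 5.6 V, which is impossible.
Assume only D2 conducts: V_N = 6.3 − 0.7 = 5.6 V, so I_R = 5.6/2.7 = 2.07 mA.
Check D1: its anode-to-cathode voltage is 2.1 − 5.6 = -3.5 V < 0.7 V, so it is off. The assumption is consistent.

Only D2 conducts; I_R ≈ 2.1 mA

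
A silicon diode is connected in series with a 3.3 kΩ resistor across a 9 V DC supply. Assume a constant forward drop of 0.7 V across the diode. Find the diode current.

KVL around the loop: 9 = V_D + I·R = 0.7 + I × 3.3 kΩ.
So I = (9 − 0.7) / 3.3 kΩ = 8.3 / 3.3 = 2.52 mA.

I ≈ 2.5 mA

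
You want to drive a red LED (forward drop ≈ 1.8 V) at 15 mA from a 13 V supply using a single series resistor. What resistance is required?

R ≈ 0.75 kΩ

The resistor drops V_S − V_D = 13 − 1.8 = 11.2 V at 15 mA.
R = 11.2 V / 15 mA = 0.747 kΩ.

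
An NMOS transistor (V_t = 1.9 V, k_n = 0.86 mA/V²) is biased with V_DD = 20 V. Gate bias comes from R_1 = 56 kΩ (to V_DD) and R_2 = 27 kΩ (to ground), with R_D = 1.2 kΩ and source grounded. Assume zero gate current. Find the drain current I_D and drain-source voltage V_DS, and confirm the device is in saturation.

V_G = V_DD·R_2/(R_1+R_2) = 20×27/83 = 6.51 V. With the source grounded, V_GS = V_G = 6.51 V.
Assume saturation: I_D = (k_n/2)(V_GS − V_t)² = (0.86/2)×(6.51 − 1.9)² = 0.43×4.61² = 9.12 mA.
V_DS = V_DD − I_D·R_D = 20 − 9.12×1.2 = 9.05 V.
Saturation requires V_DS ≥ V_GS − V_t = 4.61 V; 9.05 ≥ 4.61 ✓.

I_D ≈ 9.1 mA, V_DS ≈ 9.1 V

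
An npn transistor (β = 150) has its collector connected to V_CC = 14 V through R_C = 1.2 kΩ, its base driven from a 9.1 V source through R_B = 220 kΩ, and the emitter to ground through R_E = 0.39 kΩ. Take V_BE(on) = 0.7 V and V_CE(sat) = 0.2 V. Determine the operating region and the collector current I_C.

active; I_C ≈ 4.5 mA

Assume active. Base-emitter loop: I_B = (V_BB − V_BE)/(R_B + (β+1)R_E) = (9.1 − 0.7)/(220 + 151×0.39) = 0.0301 mA.
I_C = β·I_B = 150×0.0301 = 4.52 mA.
V_CE = V_CC − I_C·R_C − I_E·R_E = 14 − 4.52×1.2 − 4.55×0.39 = 6.8 V > V_CE(sat), so the active-region assumption holds.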